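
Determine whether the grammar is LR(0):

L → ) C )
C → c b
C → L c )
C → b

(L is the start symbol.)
Yes, the grammar is LR(0)

Augment with L' → L and build the canonical LR(0) collection (I0 = CLOSURE({[L' → . L]}), then GOTO on every symbol after a dot until no new states appear). It has 11 states:
  I0: { [L → . ) C )], [L' → . L] }  — shift
  I1: { [C → . L c )], [C → . b], [C → . c b], [L → ) . C )], [L → . ) C )] }  — shift
  I2: { [L' → L .] }  — accept
  I3: { [L → ) C . )] }  — shift
  I4: { [C → L . c )] }  — shift
  I5: { [C → b .] }  — reduce
  I6: { [C → c . b] }  — shift
  I7: { [C → c b .] }  — reduce
  I8: { [C → L c . )] }  — shift
  I9: { [C → L c ) .] }  — reduce
  I10: { [L → ) C ) .] }  — reduce

Every state is either a pure shift/goto state or contains exactly one complete item and nothing to shift — no conflicts. The grammar is LR(0).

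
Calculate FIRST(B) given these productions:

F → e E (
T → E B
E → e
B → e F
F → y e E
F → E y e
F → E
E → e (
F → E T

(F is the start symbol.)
From B → e F:
  - e is a terminal: add 'e' and stop

Collecting: FIRST(B) = { 'e' }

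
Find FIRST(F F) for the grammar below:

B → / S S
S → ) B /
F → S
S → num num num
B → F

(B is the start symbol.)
{ ')', 'num' }

FIRST sets of the non-terminals involved (from the grammar, by fixed-point iteration):
  FIRST(F) = { ')', 'num' }

To compute FIRST(F F), process the symbols left to right:
Symbol F is a non-terminal. Add FIRST(F) \ {ε} = { ')', 'num' }
F is not nullable (ε ∉ FIRST(F)), so stop here.
FIRST(F F) = { ')', 'num' }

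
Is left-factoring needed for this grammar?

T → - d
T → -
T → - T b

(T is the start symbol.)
Yes, T has productions with common prefix '-'

Left-factoring is needed when two productions for the same non-terminal
share a common prefix on the right-hand side.

Productions for T:
  T → - d
  T → -
  T → - T b

Found common prefix '-' in productions for T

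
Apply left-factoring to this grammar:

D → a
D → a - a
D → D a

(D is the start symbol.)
D → a D'
D' → ε
D' → - a
D → D a

Left-factoring transforms A → αβ₁ | αβ₂ into A → αA' and A' → β₁ | β₂
(α is the longest common prefix among the alternatives). Repeat until
no nonterminal has two alternatives with a common prefix.

Round 1: D has alternatives sharing prefix 'a'. Introduce D': D → a D'
  Add: D' → ε
  Add: D' → - a

No remaining common prefixes — done.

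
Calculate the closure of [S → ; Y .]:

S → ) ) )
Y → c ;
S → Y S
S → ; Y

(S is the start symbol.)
Start with: [S → ; Y .]
The dot is at the end, so nothing is added.

CLOSURE = { [S → ; Y .] }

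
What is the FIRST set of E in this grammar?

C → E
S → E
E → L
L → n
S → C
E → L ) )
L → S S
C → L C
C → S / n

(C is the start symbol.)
FIRST sets of the other non-terminals involved (by the same procedure, iterated to a fixed point):
  FIRST(L) = { 'n' }

From E → L:
  - L is a non-terminal: add FIRST(L) \ {ε} = { 'n' }
    L is not nullable, so stop
From E → L ) ):
  - L is a non-terminal: add FIRST(L) \ {ε} = { 'n' }
    L is not nullable, so stop

Collecting: FIRST(E) = { 'n' }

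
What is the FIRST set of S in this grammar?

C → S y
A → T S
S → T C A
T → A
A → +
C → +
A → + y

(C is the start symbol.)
To compute FIRST(S), examine every production with S on the left-hand side, reading each right-hand side left to right until a non-nullable symbol is reached.

FIRST sets of the other non-terminals involved (by the same procedure, iterated to a fixed point):
  FIRST(T) = { '+' }

From S → T C A:
  - T is a non-terminal: add FIRST(T) \ {ε} = { '+' }
    T is not nullable, so stop

Collecting: FIRST(S) = { '+' }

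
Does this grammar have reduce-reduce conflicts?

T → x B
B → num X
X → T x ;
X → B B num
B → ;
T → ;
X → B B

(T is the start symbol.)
Augment with T' → T and build the canonical LR(0) collection (I0 = CLOSURE({[T' → . T]}), then GOTO on every symbol after a dot until no new states appear). It has 15 states:
  I0: { [T → . ;], [T → . x B], [T' → . T] }  — shift
  I1: { [T → ; .] }  — reduce
  I2: { [T' → T .] }  — accept
  I3: { [B → . ;], [B → . num X], [T → x . B] }  — shift
  I4: { [B → ; .] }  — reduce
  I5: { [T → x B .] }  — reduce
  I6: { [B → . ;], [B → . num X], [B → num . X], [T → . ;], [T → . x B], [X → . B B num], [X → . B B], [X → . T x ;] }  — shift
  I7: { [B → ; .], [T → ; .] }  — 2 reduces
  I8: { [B → . ;], [B → . num X], [X → B . B num], [X → B . B] }  — shift
  I9: { [X → T . x ;] }  — shift
  I10: { [B → num X .] }  — reduce
  I11: { [X → T x . ;] }  — shift
  I12: { [X → T x ; .] }  — reduce
  I13: { [X → B B . num], [X → B B .] }  — shift, reduce
  I14: { [X → B B num .] }  — reduce

I7 contains complete items [B → ; .], [T → ; .] — reduce-reduce conflict.

Answer: Yes — I7: [B → ; .] vs [T → ; .]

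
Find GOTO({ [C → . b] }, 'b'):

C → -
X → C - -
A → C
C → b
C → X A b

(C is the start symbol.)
GOTO(I, 'b') = CLOSURE({ [A → αX.β] : [A → α.Xβ] ∈ I, X = 'b' })

Items with dot before 'b', with the dot advanced:
  [C → . b] → [C → b .]
Closure adds nothing (no advanced item has the dot before a non-terminal).

GOTO = { [C → b .] }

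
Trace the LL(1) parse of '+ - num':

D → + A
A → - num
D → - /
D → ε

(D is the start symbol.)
LL(1) parsing maintains a stack (initially the start symbol over $) and the input. At each step: if the stack top is a terminal, match it against the current input token; if it is a non-terminal N, replace it with the RHS of M[N, lookahead] (the unique production whose predict set contains the lookahead).

Stack is shown with the top on the left.

Stack    Input      Action
--------------------------
D $      + - num $  output D → + A
+ A $    + - num $  match '+'
A $      - num $    output A → - num
- num $  - num $    match '-'
num $    num $      match 'num'
$        $          accept

The string is accepted.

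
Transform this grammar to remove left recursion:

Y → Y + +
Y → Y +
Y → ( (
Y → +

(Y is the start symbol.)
Y → ( ( Y'
Y → + Y'
Y' → + + Y'
Y' → + Y'
Y' → ε

Y is directly left-recursive. The standard transformation for
  A → A α₁ | ... | A α_m | β₁ | ... | β_n
is
  A  → β₁ A' | ... | β_n A'
  A' → α₁ A' | ... | α_m A' | ε

Y → ( ( becomes Y → ( ( Y'
Y → + becomes Y → + Y'
Y → Y + + becomes Y' → + + Y'
Y → Y + becomes Y' → + Y'
Add Y' → ε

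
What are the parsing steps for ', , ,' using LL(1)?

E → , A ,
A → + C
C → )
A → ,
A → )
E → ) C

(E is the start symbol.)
Stack is shown with the top on the left.

Stack    Input    Action
------------------------
E $      , , , $  output E → , A ,
, A , $  , , , $  match ','
A , $    , , $    output A → ,
, , $    , , $    match ','
, $      , $      match ','
$        $        accept

The string is accepted.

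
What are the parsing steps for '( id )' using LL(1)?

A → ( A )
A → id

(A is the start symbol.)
LL(1) parsing maintains a stack (initially the start symbol over $) and the input. At each step: if the stack top is a terminal, match it against the current input token; if it is a non-terminal N, replace it with the RHS of M[N, lookahead] (the unique production whose predict set contains the lookahead).

Stack is shown with the top on the left.

Stack    Input     Action
-------------------------
A $      ( id ) $  output A → ( A )
( A ) $  ( id ) $  match '('
A ) $    id ) $    output A → id
id ) $   id ) $    match 'id'
) $      ) $       match ')'
$        $         accept

The string is accepted.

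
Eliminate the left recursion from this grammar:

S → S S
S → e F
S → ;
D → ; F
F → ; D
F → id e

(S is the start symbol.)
S → e F S'
S → ; S'
S' → S S'
S' → ε
D → ; F
F → ; D
F → id e

S is directly left-recursive. The standard transformation for
  A → A α₁ | ... | A α_m | β₁ | ... | β_n
is
  A  → β₁ A' | ... | β_n A'
  A' → α₁ A' | ... | α_m A' | ε

S → e F becomes S → e F S'
S → ; becomes S → ; S'
S → S S becomes S' → S S'
Add S' → ε

Productions for other non-terminals are unchanged:
  D → ; F
  F → ; D
  F → id e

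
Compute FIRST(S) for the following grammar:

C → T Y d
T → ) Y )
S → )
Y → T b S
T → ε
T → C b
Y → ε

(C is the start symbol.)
From S → ):
  - ')' is a terminal: add ')' and stop

Collecting: FIRST(S) = { ')' }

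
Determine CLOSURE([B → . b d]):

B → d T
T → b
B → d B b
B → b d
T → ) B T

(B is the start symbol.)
{ [B → . b d] }

Start with: [B → . b d]
The dot precedes the terminal b, so nothing is added.

CLOSURE = { [B → . b d] }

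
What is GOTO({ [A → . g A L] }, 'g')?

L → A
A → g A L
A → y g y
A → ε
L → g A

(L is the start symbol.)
GOTO(I, 'g') = CLOSURE({ [A → αX.β] : [A → α.Xβ] ∈ I, X = 'g' })

Items with dot before 'g', with the dot advanced:
  [A → . g A L] → [A → g . A L]
Closure of the advanced items:
  [A → g . A L] has the dot before A: add [A → . g A L], [A → . y g y], [A → .]

GOTO = { [A → . g A L], [A → . y g y], [A → .], [A → g . A L] }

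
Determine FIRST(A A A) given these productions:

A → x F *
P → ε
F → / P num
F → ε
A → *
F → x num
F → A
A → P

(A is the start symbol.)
{ '*', 'x', ε }

FIRST sets of the non-terminals involved (from the grammar, by fixed-point iteration):
  FIRST(A) = { '*', 'x', ε }

To compute FIRST(A A A), process the symbols left to right:
Symbol A is a non-terminal. Add FIRST(A) \ {ε} = { '*', 'x' }
A is nullable (ε ∈ FIRST(A)), continue to the next symbol.
Symbol A is a non-terminal. Add FIRST(A) \ {ε} = { '*', 'x' }
A is nullable (ε ∈ FIRST(A)), continue to the next symbol.
Symbol A is a non-terminal. Add FIRST(A) \ {ε} = { '*', 'x' }
A is nullable (ε ∈ FIRST(A)), continue to the next symbol.
All symbols are nullable, so ε is in the result.
FIRST(A A A) = { '*', 'x', ε }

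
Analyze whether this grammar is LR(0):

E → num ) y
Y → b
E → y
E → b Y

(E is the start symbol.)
Yes, the grammar is LR(0)

A grammar is LR(0) if no state in the canonical LR(0) collection has:
  - both a shift item (dot before a terminal) and a complete item (shift-reduce conflict), or
  - two or more complete items (reduce-reduce conflict; the accept item [E' → E .] counts as a complete item here).

Augment with E' → E and build the canonical LR(0) collection (I0 = CLOSURE({[E' → . E]}), then GOTO on every symbol after a dot until no new states appear). It has 9 states:
  I0: { [E → . b Y], [E → . num ) y], [E → . y], [E' → . E] }  — shift
  I1: { [E' → E .] }  — accept
  I2: { [E → b . Y], [Y → . b] }  — shift
  I3: { [E → num . ) y] }  — shift
  I4: { [E → y .] }  — reduce
  I5: { [E → num ) . y] }  — shift
  I6: { [E → num ) y .] }  — reduce
  I7: { [E → b Y .] }  — reduce
  I8: { [Y → b .] }  — reduce

Every state is either a pure shift/goto state or contains exactly one complete item and nothing to shift — no conflicts. The grammar is LR(0).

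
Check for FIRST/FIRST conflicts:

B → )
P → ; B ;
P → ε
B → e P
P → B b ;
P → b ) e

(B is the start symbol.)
A FIRST/FIRST conflict occurs when two productions N → α and N → β for the same non-terminal have FIRST(α) ∩ FIRST(β) ≠ ∅ (with ε ∈ FIRST of a nullable right-hand side, so two nullable alternatives also conflict).

FIRST sets of the non-terminals at (or reachable through a nullable prefix from) the front of some alternative:
  FIRST(B) = { ')', 'e' }

Productions for B:
  B → ): FIRST = { ')' }
  B → e P: FIRST = { 'e' }
Productions for P:
  P → ; B ;: FIRST = { ';' }
  P → ε: FIRST = { ε }
  P → B b ;: FIRST = { ')', 'e' }
  P → b ) e: FIRST = { 'b' }

All alternatives of each non-terminal have pairwise disjoint FIRST sets.

Answer: No FIRST/FIRST conflicts.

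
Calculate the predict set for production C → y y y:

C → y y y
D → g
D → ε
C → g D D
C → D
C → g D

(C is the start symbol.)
{ 'y' }

PREDICT(C → y y y) = (FIRST(RHS) \ {ε}) ∪ (FOLLOW(C) if ε ∈ FIRST(RHS), i.e. RHS ⇒* ε)
FIRST(y y y) = { 'y' }
ε ∉ FIRST(y y y), so FOLLOW(C) is not added.
PREDICT(C → y y y) = { 'y' }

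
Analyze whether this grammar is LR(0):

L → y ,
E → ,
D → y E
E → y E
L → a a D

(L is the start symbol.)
Augment with L' → L and build the canonical LR(0) collection (I0 = CLOSURE({[L' → . L]}), then GOTO on every symbol after a dot until no new states appear). It has 12 states:
  I0: { [L → . a a D], [L → . y ,], [L' → . L] }  — shift
  I1: { [L' → L .] }  — accept
  I2: { [L → a . a D] }  — shift
  I3: { [L → y . ,] }  — shift
  I4: { [L → y , .] }  — reduce
  I5: { [D → . y E], [L → a a . D] }  — shift
  I6: { [L → a a D .] }  — reduce
  I7: { [D → y . E], [E → . ,], [E → . y E] }  — shift
  I8: { [E → , .] }  — reduce
  I9: { [D → y E .] }  — reduce
  I10: { [E → . ,], [E → . y E], [E → y . E] }  — shift
  I11: { [E → y E .] }  — reduce

Every state is either a pure shift/goto state or contains exactly one complete item and nothing to shift — no conflicts. The grammar is LR(0).

Answer: Yes, the grammar is LR(0)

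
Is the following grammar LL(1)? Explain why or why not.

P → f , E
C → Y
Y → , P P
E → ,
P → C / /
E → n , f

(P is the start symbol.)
Relevant sets:
  FIRST(C) = { ',' }

For P:
  PREDICT(P → f ',' E) = { 'f' }
  PREDICT(P → C '/' '/') = { ',' }
For E:
  PREDICT(E → ',') = { ',' }
  PREDICT(E → n ',' f) = { 'n' }
C, Y have a single production, so nothing to check there.

All predict sets are disjoint. The grammar IS LL(1).

Answer: Yes, the grammar is LL(1).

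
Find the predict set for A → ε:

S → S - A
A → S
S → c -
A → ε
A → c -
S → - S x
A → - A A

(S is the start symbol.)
{ $, '-', 'c', 'x' }

PREDICT(A → ε) = (FIRST(RHS) \ {ε}) ∪ (FOLLOW(A) if ε ∈ FIRST(RHS), i.e. RHS ⇒* ε)
The right-hand side is ε (FIRST(ε) = { ε }), so the predict set is FOLLOW(A) = { $, '-', 'c', 'x' }
PREDICT(A → ε) = { $, '-', 'c', 'x' }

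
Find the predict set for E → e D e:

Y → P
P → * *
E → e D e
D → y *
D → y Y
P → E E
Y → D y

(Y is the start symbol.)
{ 'e' }

PREDICT(E → e D e) = (FIRST(RHS) \ {ε}) ∪ (FOLLOW(E) if ε ∈ FIRST(RHS), i.e. RHS ⇒* ε)
FIRST(e D e) = { 'e' }
ε ∉ FIRST(e D e), so FOLLOW(E) is not added.
PREDICT(E → e D e) = { 'e' }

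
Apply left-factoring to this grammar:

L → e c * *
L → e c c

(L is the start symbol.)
L → e c L'
L' → * *
L' → c

Left-factoring transforms A → αβ₁ | αβ₂ into A → αA' and A' → β₁ | β₂
(α is the longest common prefix among the alternatives). Repeat until
no nonterminal has two alternatives with a common prefix.

Round 1: L has alternatives sharing prefix 'e c'. Introduce L': L → e c L'
  Add: L' → * *
  Add: L' → c

No remaining common prefixes — done.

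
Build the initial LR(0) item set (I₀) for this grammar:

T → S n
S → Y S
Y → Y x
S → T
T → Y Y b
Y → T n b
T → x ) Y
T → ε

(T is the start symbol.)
First, augment the grammar with T' → T
I₀ = CLOSURE({ [T' → . T] }):
  [T' → . T] has the dot before T: add [T → . S n], [T → . Y Y b], [T → . x ) Y], [T → .]
  [T → . S n] has the dot before S: add [S → . Y S], [S → . T]
  [T → . Y Y b] has the dot before Y: add [Y → . Y x], [Y → . T n b]
No further items can be added.

I₀ = { [S → . T], [S → . Y S], [T → . S n], [T → . Y Y b], [T → . x ) Y], [T → .], [T' → . T], [Y → . T n b], [Y → . Y x] }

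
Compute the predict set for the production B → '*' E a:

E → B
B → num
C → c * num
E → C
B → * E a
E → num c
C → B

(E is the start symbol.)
{ '*' }

PREDICT(B → '*' E a) = (FIRST(RHS) \ {ε}) ∪ (FOLLOW(B) if ε ∈ FIRST(RHS), i.e. RHS ⇒* ε)
FIRST('*' E a) = { '*' }
ε ∉ FIRST('*' E a), so FOLLOW(B) is not added.
PREDICT(B → '*' E a) = { '*' }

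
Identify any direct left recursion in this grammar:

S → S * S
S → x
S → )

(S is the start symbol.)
Yes, S is left-recursive

Direct left recursion occurs when N → N α for some non-terminal N (the right-hand side begins with the left-hand side itself).

S → S * S: LEFT RECURSIVE (starts with S)
S → x: starts with x
S → ): starts with ')'

The grammar has direct left recursion on: S.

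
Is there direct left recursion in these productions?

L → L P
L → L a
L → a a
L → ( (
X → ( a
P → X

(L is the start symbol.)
Direct left recursion occurs when N → N α for some non-terminal N (the right-hand side begins with the left-hand side itself).

L → L P: LEFT RECURSIVE (starts with L)
L → L a: LEFT RECURSIVE (starts with L)
L → a a: starts with a
L → ( (: starts with '('
X → ( a: starts with '('
P → X: starts with X

The grammar has direct left recursion on: L.

Answer: Yes, L is left-recursive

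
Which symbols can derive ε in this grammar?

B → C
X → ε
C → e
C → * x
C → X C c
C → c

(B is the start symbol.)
{ 'X' }

A non-terminal is nullable if it can derive ε (the empty string): either it has an ε-production, or it has a production whose right-hand side consists entirely of nullable non-terminals.

ε-productions: X → ε
So X is immediately nullable.
No further non-terminal can be added: every production for the remaining non-terminals contains a terminal or a non-nullable non-terminal.
Nullable = { 'X' }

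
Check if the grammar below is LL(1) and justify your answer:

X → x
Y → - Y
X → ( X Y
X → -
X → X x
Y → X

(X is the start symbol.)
No. Predict set conflict for X: { 'x' }

A grammar is LL(1) if for each non-terminal N with multiple productions, the predict sets of those productions are pairwise disjoint, where PREDICT(N → α) = (FIRST(α) \ {ε}) ∪ (FOLLOW(N) if α ⇒* ε).

Relevant sets:
  FIRST(X) = { '(', '-', 'x' }

For X:
  PREDICT(X → x) = { 'x' }
  PREDICT(X → '(' X Y) = { '(' }
  PREDICT(X → '-') = { '-' }
  PREDICT(X → X x) = { '(', '-', 'x' }
For Y:
  PREDICT(Y → '-' Y) = { '-' }
  PREDICT(Y → X) = { '(', '-', 'x' }

Conflict found: Predict set conflict for X: { 'x' }
The grammar is NOT LL(1).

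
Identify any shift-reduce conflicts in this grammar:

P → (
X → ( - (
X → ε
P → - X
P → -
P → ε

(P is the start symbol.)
Augment with P' → P and build the canonical LR(0) collection (I0 = CLOSURE({[P' → . P]}), then GOTO on every symbol after a dot until no new states appear). It has 8 states:
  I0: { [P → . (], [P → . - X], [P → . -], [P → .], [P' → . P] }  — shift, reduce
  I1: { [P → ( .] }  — reduce
  I2: { [P → - . X], [P → - .], [X → . ( - (], [X → .] }  — shift, 2 reduces
  I3: { [P' → P .] }  — accept
  I4: { [X → ( . - (] }  — shift
  I5: { [P → - X .] }  — reduce
  I6: { [X → ( - . (] }  — shift
  I7: { [X → ( - ( .] }  — reduce

I0 contains reduce item [P → .] and shift items [P → . (], [P → . -], [P → . - X] — shift-reduce conflict.
I2 contains reduce items [P → - .], [X → .] and shift item [X → . ( - (] — shift-reduce conflict.

Answer: Yes — I0: [P → .] vs [P → . (]; I2: [P → - .] vs [X → . ( - (]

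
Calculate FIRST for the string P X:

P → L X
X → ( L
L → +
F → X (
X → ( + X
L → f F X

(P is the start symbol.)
{ '+', 'f' }

FIRST sets of the non-terminals involved (from the grammar, by fixed-point iteration):
  FIRST(P) = { '+', 'f' }

To compute FIRST(P X), process the symbols left to right:
Symbol P is a non-terminal. Add FIRST(P) \ {ε} = { '+', 'f' }
P is not nullable (ε ∉ FIRST(P)), so stop here.
FIRST(P X) = { '+', 'f' }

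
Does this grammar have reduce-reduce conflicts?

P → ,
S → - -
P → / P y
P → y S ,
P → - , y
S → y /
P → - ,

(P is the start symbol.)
A reduce-reduce conflict occurs when an LR(0) state has two complete items [A → α .] and [B → β .] — both call for a reduction, and with no lookahead the parser cannot choose between them.

Augment with P' → P and build the canonical LR(0) collection (I0 = CLOSURE({[P' → . P]}), then GOTO on every symbol after a dot until no new states appear). It has 16 states:
  I0: { [P → . ,], [P → . - , y], [P → . - ,], [P → . / P y], [P → . y S ,], [P' → . P] }  — shift
  I1: { [P → , .] }  — reduce
  I2: { [P → - . , y], [P → - . ,] }  — shift
  I3: { [P → . ,], [P → . - , y], [P → . - ,], [P → . / P y], [P → . y S ,], [P → / . P y] }  — shift
  I4: { [P' → P .] }  — accept
  I5: { [P → y . S ,], [S → . - -], [S → . y /] }  — shift
  I6: { [S → - . -] }  — shift
  I7: { [P → y S . ,] }  — shift
  I8: { [S → y . /] }  — shift
  I9: { [S → y / .] }  — reduce
  I10: { [P → y S , .] }  — reduce
  I11: { [S → - - .] }  — reduce
  I12: { [P → / P . y] }  — shift
  I13: { [P → / P y .] }  — reduce
  I14: { [P → - , . y], [P → - , .] }  — shift, reduce
  I15: { [P → - , y .] }  — reduce

No state contains more than one complete item.

Answer: No reduce-reduce conflicts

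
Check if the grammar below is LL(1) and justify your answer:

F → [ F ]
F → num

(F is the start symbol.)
Yes, the grammar is LL(1).

A grammar is LL(1) if for each non-terminal N with multiple productions, the predict sets of those productions are pairwise disjoint, where PREDICT(N → α) = (FIRST(α) \ {ε}) ∪ (FOLLOW(N) if α ⇒* ε).

For F:
  PREDICT(F → '[' F ']') = { '[' }
  PREDICT(F → num) = { 'num' }

All predict sets are disjoint. The grammar IS LL(1).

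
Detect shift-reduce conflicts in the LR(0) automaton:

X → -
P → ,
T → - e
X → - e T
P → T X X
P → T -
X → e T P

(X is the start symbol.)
Augment with X' → X and build the canonical LR(0) collection (I0 = CLOSURE({[X' → . X]}), then GOTO on every symbol after a dot until no new states appear). It has 15 states:
  I0: { [X → . - e T], [X → . -], [X → . e T P], [X' → . X] }  — shift
  I1: { [X → - . e T], [X → - .] }  — shift, reduce
  I2: { [X' → X .] }  — accept
  I3: { [T → . - e], [X → e . T P] }  — shift
  I4: { [T → - . e] }  — shift
  I5: { [P → . ,], [P → . T -], [P → . T X X], [T → . - e], [X → e T . P] }  — shift
  I6: { [P → , .] }  — reduce
  I7: { [X → e T P .] }  — reduce
  I8: { [P → T . -], [P → T . X X], [X → . - e T], [X → . -], [X → . e T P] }  — shift
  I9: { [P → T - .], [X → - . e T], [X → - .] }  — shift, 2 reduces
  I10: { [P → T X . X], [X → . - e T], [X → . -], [X → . e T P] }  — shift
  I11: { [P → T X X .] }  — reduce
  I12: { [T → . - e], [X → - e . T] }  — shift
  I13: { [X → - e T .] }  — reduce
  I14: { [T → - e .] }  — reduce

I1 contains reduce item [X → - .] and shift item [X → - . e T] — shift-reduce conflict.
I9 contains reduce items [P → T - .], [X → - .] and shift item [X → - . e T] — shift-reduce conflict.

Answer: Yes — I1: [X → - .] vs [X → - . e T]; I9: [P → T - .] vs [X → - . e T]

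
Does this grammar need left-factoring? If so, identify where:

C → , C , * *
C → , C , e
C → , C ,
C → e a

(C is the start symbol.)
Left-factoring is needed when two productions for the same non-terminal
share a common prefix on the right-hand side.

Productions for C:
  C → , C , * *
  C → , C , e
  C → , C ,
  C → e a

Found common prefix ', C ,' in productions for C

Answer: Yes, C has productions with common prefix ', C ,'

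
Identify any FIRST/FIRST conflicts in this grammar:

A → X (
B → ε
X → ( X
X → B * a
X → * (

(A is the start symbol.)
Yes. X → B '*' a / X → '*' '(' on { '*' }

A FIRST/FIRST conflict occurs when two productions N → α and N → β for the same non-terminal have FIRST(α) ∩ FIRST(β) ≠ ∅ (with ε ∈ FIRST of a nullable right-hand side, so two nullable alternatives also conflict).

FIRST sets of the non-terminals at (or reachable through a nullable prefix from) the front of some alternative:
  FIRST(B) = { ε }

Productions for X:
  X → ( X: FIRST = { '(' }
  X → B * a: FIRST = { '*' }
  X → * (: FIRST = { '*' }
A, B have only one production, so no FIRST/FIRST conflict is possible there.

Conflict for X: X → B * a and X → * (
  Overlap: { '*' }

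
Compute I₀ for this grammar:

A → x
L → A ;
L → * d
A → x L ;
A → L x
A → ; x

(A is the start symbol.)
{ [A → . ; x], [A → . L x], [A → . x L ;], [A → . x], [A' → . A], [L → . * d], [L → . A ;] }

First, augment the grammar with A' → A
I₀ = CLOSURE({ [A' → . A] }):
  [A' → . A] has the dot before A: add [A → . x], [A → . x L ;], [A → . L x], [A → . ; x]
  [A → . L x] has the dot before L: add [L → . A ;], [L → . * d]
No further items can be added.

I₀ = { [A → . ; x], [A → . L x], [A → . x L ;], [A → . x], [A' → . A], [L → . * d], [L → . A ;] }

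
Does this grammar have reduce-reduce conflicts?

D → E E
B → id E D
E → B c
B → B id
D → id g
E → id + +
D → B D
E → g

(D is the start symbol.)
Yes — I9: [D → id g .] vs [E → g .]

Augment with D' → D and build the canonical LR(0) collection (I0 = CLOSURE({[D' → . D]}), then GOTO on every symbol after a dot until no new states appear). It has 18 states:
  I0: { [B → . B id], [B → . id E D], [D → . B D], [D → . E E], [D → . id g], [D' → . D], [E → . B c], [E → . g], [E → . id + +] }  — shift
  I1: { [B → . B id], [B → . id E D], [B → B . id], [D → . B D], [D → . E E], [D → . id g], [D → B . D], [E → . B c], [E → . g], [E → . id + +], [E → B . c] }  — shift
  I2: { [D' → D .] }  — accept
  I3: { [B → . B id], [B → . id E D], [D → E . E], [E → . B c], [E → . g], [E → . id + +] }  — shift
  I4: { [E → g .] }  — reduce
  I5: { [B → . B id], [B → . id E D], [B → id . E D], [D → id . g], [E → . B c], [E → . g], [E → . id + +], [E → id . + +] }  — shift
  I6: { [E → id + . +] }  — shift
  I7: { [B → B . id], [E → B . c] }  — shift
  I8: { [B → . B id], [B → . id E D], [B → id E . D], [D → . B D], [D → . E E], [D → . id g], [E → . B c], [E → . g], [E → . id + +] }  — shift
  I9: { [D → id g .], [E → g .] }  — 2 reduces
  I10: { [B → . B id], [B → . id E D], [B → id . E D], [E → . B c], [E → . g], [E → . id + +], [E → id . + +] }  — shift
  I11: { [B → id E D .] }  — reduce
  I12: { [E → B c .] }  — reduce
  I13: { [B → B id .] }  — reduce
  I14: { [E → id + + .] }  — reduce
  I15: { [D → E E .] }  — reduce
  I16: { [D → B D .] }  — reduce
  I17: { [B → . B id], [B → . id E D], [B → B id .], [B → id . E D], [D → id . g], [E → . B c], [E → . g], [E → . id + +], [E → id . + +] }  — shift, reduce

I9 contains complete items [D → id g .], [E → g .] — reduce-reduce conflict.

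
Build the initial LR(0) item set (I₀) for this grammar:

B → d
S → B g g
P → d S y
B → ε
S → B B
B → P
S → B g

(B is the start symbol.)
{ [B → . P], [B → . d], [B → .], [B' → . B], [P → . d S y] }

First, augment the grammar with B' → B
I₀ = CLOSURE({ [B' → . B] }):
  [B' → . B] has the dot before B: add [B → . d], [B → .], [B → . P]
  [B → . P] has the dot before P: add [P → . d S y]
No further items can be added.

I₀ = { [B → . P], [B → . d], [B → .], [B' → . B], [P → . d S y] }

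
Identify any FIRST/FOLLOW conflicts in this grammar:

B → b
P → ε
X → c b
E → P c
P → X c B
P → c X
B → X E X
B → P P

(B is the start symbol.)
Yes. B → X E X with FOLLOW(B) on { 'c' }; P → X c B with FOLLOW(P) on { 'c' }; P → c X with FOLLOW(P) on { 'c' }

Nullable non-terminals: B, P.
FIRST sets used below: FIRST(X) = { 'c' }, FIRST(P) = { 'c', ε }

B: nullable alternative(s) B → P P; FOLLOW(B) = { $, 'c' }
  B → b: FIRST \ {ε} = { 'b' } — disjoint from FOLLOW(B)
  B → X E X: FIRST \ {ε} = { 'c' } — overlaps FOLLOW(B) on { 'c' }: CONFLICT
  B → P P: FIRST \ {ε} = { 'c' } — this is the only nullable alternative, skip

P: nullable alternative(s) P → ε; FOLLOW(P) = { $, 'c' }
  P → ε: FIRST \ {ε} = { } — this is the only nullable alternative, skip
  P → X c B: FIRST \ {ε} = { 'c' } — overlaps FOLLOW(P) on { 'c' }: CONFLICT
  P → c X: FIRST \ {ε} = { 'c' } — overlaps FOLLOW(P) on { 'c' }: CONFLICT

E, X have no nullable alternative, so no FIRST/FOLLOW check is needed there.

So the grammar has 3 FIRST/FOLLOW conflicts (marked CONFLICT above).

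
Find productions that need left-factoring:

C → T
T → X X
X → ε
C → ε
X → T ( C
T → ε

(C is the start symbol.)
Left-factoring is needed when two productions for the same non-terminal
share a common prefix on the right-hand side.

Productions for C:
  C → T
  C → ε
Productions for T:
  T → X X
  T → ε
Productions for X:
  X → ε
  X → T ( C

No common prefixes found.

Answer: No, left-factoring is not needed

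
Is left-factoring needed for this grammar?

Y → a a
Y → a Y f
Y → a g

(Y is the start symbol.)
Yes, Y has productions with common prefix 'a'

Left-factoring is needed when two productions for the same non-terminal
share a common prefix on the right-hand side.

Productions for Y:
  Y → a a
  Y → a Y f
  Y → a g

Found common prefix 'a' in productions for Y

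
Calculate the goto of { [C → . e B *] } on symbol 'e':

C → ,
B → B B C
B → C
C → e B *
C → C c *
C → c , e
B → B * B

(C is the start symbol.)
GOTO(I, 'e') = CLOSURE({ [A → αX.β] : [A → α.Xβ] ∈ I, X = 'e' })

Items with dot before 'e', with the dot advanced:
  [C → . e B *] → [C → e . B *]
Closure of the advanced items:
  [C → e . B *] has the dot before B: add [B → . B B C], [B → . C], [B → . B * B]
  [B → . C] has the dot before C: add [C → . ,], [C → . e B *], [C → . C c *], [C → . c , e]

GOTO = { [B → . B * B], [B → . B B C], [B → . C], [C → . ,], [C → . C c *], [C → . c , e], [C → . e B *], [C → e . B *] }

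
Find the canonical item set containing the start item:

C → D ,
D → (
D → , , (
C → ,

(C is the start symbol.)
{ [C → . ,], [C → . D ,], [C' → . C], [D → . (], [D → . , , (] }

First, augment the grammar with C' → C
I₀ = CLOSURE({ [C' → . C] }):
  [C' → . C] has the dot before C: add [C → . D ,], [C → . ,]
  [C → . D ,] has the dot before D: add [D → . (], [D → . , , (]
No further items can be added.

I₀ = { [C → . ,], [C → . D ,], [C' → . C], [D → . (], [D → . , , (] }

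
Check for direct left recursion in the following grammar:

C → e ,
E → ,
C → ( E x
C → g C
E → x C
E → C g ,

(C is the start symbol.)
Direct left recursion occurs when N → N α for some non-terminal N (the right-hand side begins with the left-hand side itself).

C → e ,: starts with e
E → ,: starts with ','
C → ( E x: starts with '('
C → g C: starts with g
E → x C: starts with x
E → C g ,: starts with C

No direct left recursion found.

Answer: No direct left recursion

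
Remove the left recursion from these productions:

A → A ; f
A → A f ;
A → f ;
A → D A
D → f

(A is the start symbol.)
A is directly left-recursive. The standard transformation for
  A → A α₁ | ... | A α_m | β₁ | ... | β_n
is
  A  → β₁ A' | ... | β_n A'
  A' → α₁ A' | ... | α_m A' | ε

A → f ; becomes A → f ; A'
A → D A becomes A → D A A'
A → A ; f becomes A' → ; f A'
A → A f ; becomes A' → f ; A'
Add A' → ε

Productions for other non-terminals are unchanged:
  D → f

Resulting grammar:
A → f ; A'
A → D A A'
A' → ; f A'
A' → f ; A'
A' → ε
D → f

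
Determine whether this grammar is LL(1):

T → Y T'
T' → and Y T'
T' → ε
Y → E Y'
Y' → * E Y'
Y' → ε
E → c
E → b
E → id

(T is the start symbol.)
Yes, the grammar is LL(1).

A grammar is LL(1) if for each non-terminal N with multiple productions, the predict sets of those productions are pairwise disjoint, where PREDICT(N → α) = (FIRST(α) \ {ε}) ∪ (FOLLOW(N) if α ⇒* ε).

Relevant sets:
  FOLLOW(T') = { $ }
  FOLLOW(Y') = { $, 'and' }

For T':
  PREDICT(T' → and Y T') = { 'and' }
  PREDICT(T' → ε) = { $ }
For Y':
  PREDICT(Y' → '*' E Y') = { '*' }
  PREDICT(Y' → ε) = { $, 'and' }
For E:
  PREDICT(E → c) = { 'c' }
  PREDICT(E → b) = { 'b' }
  PREDICT(E → id) = { 'id' }
T, Y have a single production, so nothing to check there.

All predict sets are disjoint. The grammar IS LL(1).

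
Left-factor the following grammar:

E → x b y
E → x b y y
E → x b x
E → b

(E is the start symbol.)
Left-factoring transforms A → αβ₁ | αβ₂ into A → αA' and A' → β₁ | β₂
(α is the longest common prefix among the alternatives). Repeat until
no nonterminal has two alternatives with a common prefix.

Round 1: E has alternatives sharing prefix 'x b'. Introduce E': E → x b E'
  Add: E' → y
  Add: E' → y y
  Add: E' → x

Round 2: E' has alternatives sharing prefix 'y'. Introduce E'': E' → y E''
  Add: E'' → ε
  Add: E'' → y

No remaining common prefixes — done.

Resulting grammar:
E → x b E'
E' → y E''
E'' → ε
E'' → y
E' → x
E → b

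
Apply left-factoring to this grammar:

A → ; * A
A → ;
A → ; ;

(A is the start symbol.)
A → ; A'
A' → * A
A' → ε
A' → ;

Left-factoring transforms A → αβ₁ | αβ₂ into A → αA' and A' → β₁ | β₂
(α is the longest common prefix among the alternatives). Repeat until
no nonterminal has two alternatives with a common prefix.

Round 1: A has alternatives sharing prefix ';'. Introduce A': A → ; A'
  Add: A' → * A
  Add: A' → ε
  Add: A' → ;

No remaining common prefixes — done.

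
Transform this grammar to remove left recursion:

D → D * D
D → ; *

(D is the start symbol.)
D is directly left-recursive. The standard transformation for
  A → A α₁ | ... | A α_m | β₁ | ... | β_n
is
  A  → β₁ A' | ... | β_n A'
  A' → α₁ A' | ... | α_m A' | ε

D → ; * becomes D → ; * D'
D → D * D becomes D' → * D D'
Add D' → ε

Resulting grammar:
D → ; * D'
D' → * D D'
D' → ε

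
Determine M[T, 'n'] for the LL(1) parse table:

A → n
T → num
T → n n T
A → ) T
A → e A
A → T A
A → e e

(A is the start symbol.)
To find M[T, 'n'], we find productions for T where 'n' is in the predict set (PREDICT(N → α) = (FIRST(α) \ {ε}) ∪ (FOLLOW(N) if α ⇒* ε)).

T → num: PREDICT = { 'num' }
T → n n T: PREDICT = { 'n' }
  'n' is in predict set, so this production goes in M[T, 'n']

M[T, 'n'] = T → n n T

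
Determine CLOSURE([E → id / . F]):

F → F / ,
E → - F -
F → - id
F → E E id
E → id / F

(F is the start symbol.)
{ [E → . - F -], [E → . id / F], [E → id / . F], [F → . - id], [F → . E E id], [F → . F / ,] }

Start with: [E → id / . F]
  [E → id / . F] has the dot before F: add [F → . F / ,], [F → . - id], [F → . E E id]
  [F → . E E id] has the dot before E: add [E → . - F -], [E → . id / F]
No further items can be added.

CLOSURE = { [E → . - F -], [E → . id / F], [E → id / . F], [F → . - id], [F → . E E id], [F → . F / ,] }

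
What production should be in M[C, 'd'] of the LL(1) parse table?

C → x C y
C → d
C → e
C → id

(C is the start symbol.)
To find M[C, 'd'], we find productions for C where 'd' is in the predict set (PREDICT(N → α) = (FIRST(α) \ {ε}) ∪ (FOLLOW(N) if α ⇒* ε)).

C → x C y: PREDICT = { 'x' }
C → d: PREDICT = { 'd' }
  'd' is in predict set, so this production goes in M[C, 'd']
C → e: PREDICT = { 'e' }
C → id: PREDICT = { 'id' }

M[C, 'd'] = C → d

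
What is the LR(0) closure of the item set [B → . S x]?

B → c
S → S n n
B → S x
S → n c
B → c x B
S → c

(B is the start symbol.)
{ [B → . S x], [S → . S n n], [S → . c], [S → . n c] }

Start with: [B → . S x]
  [B → . S x] has the dot before S: add [S → . S n n], [S → . n c], [S → . c]
No further items can be added.

CLOSURE = { [B → . S x], [S → . S n n], [S → . c], [S → . n c] }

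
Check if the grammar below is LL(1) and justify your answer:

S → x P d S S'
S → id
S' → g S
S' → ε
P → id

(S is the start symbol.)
A grammar is LL(1) if for each non-terminal N with multiple productions, the predict sets of those productions are pairwise disjoint, where PREDICT(N → α) = (FIRST(α) \ {ε}) ∪ (FOLLOW(N) if α ⇒* ε).

Relevant sets:
  FOLLOW(S') = { $, 'g' }

For S:
  PREDICT(S → x P d S S') = { 'x' }
  PREDICT(S → id) = { 'id' }
For S':
  PREDICT(S' → g S) = { 'g' }
  PREDICT(S' → ε) = { $, 'g' }
P has a single production, so nothing to check there.

Conflict found: Predict set conflict for S': { 'g' }
The grammar is NOT LL(1).

Answer: No. Predict set conflict for S': { 'g' }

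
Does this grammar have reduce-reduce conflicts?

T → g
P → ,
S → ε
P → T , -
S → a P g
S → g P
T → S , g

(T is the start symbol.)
A reduce-reduce conflict occurs when an LR(0) state has two complete items [A → α .] and [B → β .] — both call for a reduction, and with no lookahead the parser cannot choose between them.

Augment with T' → T and build the canonical LR(0) collection (I0 = CLOSURE({[T' → . T]}), then GOTO on every symbol after a dot until no new states appear). It has 14 states:
  I0: { [S → . a P g], [S → . g P], [S → .], [T → . S , g], [T → . g], [T' → . T] }  — shift, reduce
  I1: { [T → S . , g] }  — shift
  I2: { [T' → T .] }  — accept
  I3: { [P → . ,], [P → . T , -], [S → . a P g], [S → . g P], [S → .], [S → a . P g], [T → . S , g], [T → . g] }  — shift, reduce
  I4: { [P → . ,], [P → . T , -], [S → . a P g], [S → . g P], [S → .], [S → g . P], [T → . S , g], [T → . g], [T → g .] }  — shift, 2 reduces
  I5: { [P → , .] }  — reduce
  I6: { [S → g P .] }  — reduce
  I7: { [P → T . , -] }  — shift
  I8: { [P → T , . -] }  — shift
  I9: { [P → T , - .] }  — reduce
  I10: { [S → a P . g] }  — shift
  I11: { [S → a P g .] }  — reduce
  I12: { [T → S , . g] }  — shift
  I13: { [T → S , g .] }  — reduce

I4 contains complete items [S → .], [T → g .] — reduce-reduce conflict.

Answer: Yes — I4: [S → .] vs [T → g .]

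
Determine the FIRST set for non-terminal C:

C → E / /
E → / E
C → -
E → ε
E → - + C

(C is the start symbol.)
{ '-', '/' }

To compute FIRST(C), examine every production with C on the left-hand side, reading each right-hand side left to right until a non-nullable symbol is reached.

FIRST sets of the other non-terminals involved (by the same procedure, iterated to a fixed point):
  FIRST(E) = { '-', '/', ε }

From C → E / /:
  - E is a non-terminal: add FIRST(E) \ {ε} = { '-', '/' }
    E is nullable, so continue to the next symbol
  - '/' is a terminal: add '/' and stop
From C → -:
  - '-' is a terminal: add '-' and stop

Collecting: FIRST(C) = { '-', '/' }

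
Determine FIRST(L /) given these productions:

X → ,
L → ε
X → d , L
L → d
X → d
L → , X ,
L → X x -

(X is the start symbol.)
FIRST sets of the non-terminals involved (from the grammar, by fixed-point iteration):
  FIRST(L) = { ',', 'd', ε }

To compute FIRST(L /), process the symbols left to right:
Symbol L is a non-terminal. Add FIRST(L) \ {ε} = { ',', 'd' }
L is nullable (ε ∈ FIRST(L)), continue to the next symbol.
Symbol / is a terminal. Add '/' and stop.
FIRST(L /) = { ',', '/', 'd' }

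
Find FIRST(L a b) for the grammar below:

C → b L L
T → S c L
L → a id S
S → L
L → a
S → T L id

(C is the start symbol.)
FIRST sets of the non-terminals involved (from the grammar, by fixed-point iteration):
  FIRST(L) = { 'a' }

To compute FIRST(L a b), process the symbols left to right:
Symbol L is a non-terminal. Add FIRST(L) \ {ε} = { 'a' }
L is not nullable (ε ∉ FIRST(L)), so stop here.
FIRST(L a b) = { 'a' }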